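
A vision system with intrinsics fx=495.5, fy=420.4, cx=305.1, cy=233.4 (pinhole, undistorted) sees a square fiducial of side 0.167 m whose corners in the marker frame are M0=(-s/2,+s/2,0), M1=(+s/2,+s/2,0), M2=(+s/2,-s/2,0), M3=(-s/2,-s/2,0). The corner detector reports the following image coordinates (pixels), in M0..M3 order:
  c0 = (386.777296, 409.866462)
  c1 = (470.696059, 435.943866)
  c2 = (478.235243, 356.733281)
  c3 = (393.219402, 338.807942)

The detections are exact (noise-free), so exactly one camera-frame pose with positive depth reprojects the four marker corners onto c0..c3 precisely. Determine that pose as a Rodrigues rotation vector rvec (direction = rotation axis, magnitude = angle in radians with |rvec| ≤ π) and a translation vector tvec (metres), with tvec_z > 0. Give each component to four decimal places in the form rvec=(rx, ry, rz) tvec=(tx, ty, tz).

rvec=(-0.0028, 0.6551, 0.0770) tvec=(0.2335, 0.3339, 0.9272)

Intrinsics K: fx=495.5, fy=420.4, cx=305.1, cy=233.4
Marker side s = 0.167 m; corners in marker frame (Z=0):
  M0 = (-0.0835, +0.0835, 0)
  M1 = (+0.0835, +0.0835, 0)
  M2 = (+0.0835, -0.0835, 0)
  M3 = (-0.0835, -0.0835, 0)
Detected image corners:
  c0 = (386.777296, 409.866462) px
  c1 = (470.696059, 435.943866) px
  c2 = (478.235243, 356.733281) px
  c3 = (393.219402, 338.807942) px
Planar DLT: solve 8×8 A·h = b for H (H[2,2]=1):
  H  [+221.99935 -31.55043 +429.90979]
  H  [-121.20512 +457.60007 +384.80831]
  H  [-0.65656 +0.02344 +1.00000]
B = K⁻¹H; ‖b₁‖=1.078563, ‖b₂‖=1.078563; λ = 2/(‖b₁‖+‖b₂‖) = 0.927159, sign → tz>0 ⇒ λ=+0.927159
r₁ = λ·B[:,0] = (+0.79022,+0.07065,-0.60874); r₂ = λ·B[:,1] = (-0.07242,+0.99714,+0.02173)
r₃ = r₁×r₂ = (+0.60853,+0.02691,+0.79308); SVD([r₁ r₂ r₃]) → R = UVᵀ:
  R  [+0.79022 -0.07242 +0.60853]
  R  [+0.07065 +0.99714 +0.02691]
  R  [-0.60874 +0.02173 +0.79308]
t = (+0.23354, +0.33392, +0.92716) m
tr R = 2.580433; θ = arccos((tr R − 1)/2) = 0.659634 rad = 37.794°
axis k = ((R−Rᵀ)₃₂, (R−Rᵀ)₁₃, (R−Rᵀ)₂₁) / (2 sinθ) = (-0.004229, +0.993155, +0.116728)
rvec = θ·k = (-0.002789, +0.655119, +0.076998)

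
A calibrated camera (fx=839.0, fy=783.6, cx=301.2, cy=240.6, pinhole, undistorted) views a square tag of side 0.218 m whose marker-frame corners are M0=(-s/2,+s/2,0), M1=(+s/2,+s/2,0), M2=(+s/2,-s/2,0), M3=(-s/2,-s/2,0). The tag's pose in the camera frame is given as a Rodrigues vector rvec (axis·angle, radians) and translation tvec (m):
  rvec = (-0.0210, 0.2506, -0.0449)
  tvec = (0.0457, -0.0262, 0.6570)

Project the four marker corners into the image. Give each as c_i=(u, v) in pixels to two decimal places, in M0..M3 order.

Intrinsics K: fx=839.0, fy=783.6, cx=301.2, cy=240.6
Marker side s = 0.218 m; corners in marker frame (Z=0):
  M0 = (-0.1090, +0.1090, 0)
  M1 = (+0.1090, +0.1090, 0)
  M2 = (+0.1090, -0.1090, 0)
  M3 = (-0.1090, -0.1090, 0)
rvec = (-0.0210, 0.2506, -0.0449), |rvec| = θ = 0.25546 rad = 14.637°
Rodrigues: sinθ=0.25269, 1−cosθ=0.03245; R = I + sinθ·[k]× + (1−cosθ)·[k]×²:
    [+0.96777 +0.04180 +0.24835]
    [-0.04703 +0.99878 +0.01518]
    [-0.24741 -0.02637 +0.96855]
t = (0.0457, -0.0262, 0.6570) m
M0: Pc = R·M0+t = (-0.05523, +0.08779, +0.68109); u = 839.0·(-0.05523)/0.68109 + 301.2 = 233.1643, v = 783.6·(+0.08779)/0.68109 + 240.6 = 341.6061
M1: Pc = R·M1+t = (+0.15574, +0.07754, +0.62716); u = 839.0·(+0.15574)/0.62716 + 301.2 = 509.5494, v = 783.6·(+0.07754)/0.62716 + 240.6 = 337.4827
M2: Pc = R·M2+t = (+0.14663, -0.14019, +0.63291); u = 839.0·(+0.14663)/0.63291 + 301.2 = 495.5785, v = 783.6·(-0.14019)/0.63291 + 240.6 = 67.0271
M3: Pc = R·M3+t = (-0.06434, -0.12994, +0.68684); u = 839.0·(-0.06434)/0.68684 + 301.2 = 222.6036, v = 783.6·(-0.12994)/0.68684 + 240.6 = 92.3543

c0=(233.16, 341.61) c1=(509.55, 337.48) c2=(495.58, 67.03) c3=(222.60, 92.35)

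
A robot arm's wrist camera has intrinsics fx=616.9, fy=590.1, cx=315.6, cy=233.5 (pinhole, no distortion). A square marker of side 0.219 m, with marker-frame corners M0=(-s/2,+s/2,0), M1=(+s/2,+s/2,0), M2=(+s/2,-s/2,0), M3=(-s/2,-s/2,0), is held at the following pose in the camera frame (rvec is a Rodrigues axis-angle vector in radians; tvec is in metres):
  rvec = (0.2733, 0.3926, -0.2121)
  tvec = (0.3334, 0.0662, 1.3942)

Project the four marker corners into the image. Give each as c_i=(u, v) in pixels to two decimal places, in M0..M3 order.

c0=(426.32, 308.44) c1=(522.18, 299.14) c2=(503.72, 209.76) c3=(405.74, 224.96)

Intrinsics K: fx=616.9, fy=590.1, cx=315.6, cy=233.5
Marker side s = 0.219 m; corners in marker frame (Z=0):
  M0 = (-0.1095, +0.1095, 0)
  M1 = (+0.1095, +0.1095, 0)
  M2 = (+0.1095, -0.1095, 0)
  M3 = (-0.1095, -0.1095, 0)
rvec = (0.2733, 0.3926, -0.2121), |rvec| = θ = 0.52327 rad = 29.981°
Rodrigues: sinθ=0.49972, 1−cosθ=0.13381; R = I + sinθ·[k]× + (1−cosθ)·[k]×²:
    [+0.90269 +0.25499 +0.34660]
    [-0.15012 +0.94151 -0.30169]
    [-0.40326 +0.22030 +0.88817]
t = (0.3334, 0.0662, 1.3942) m
M0: Pc = R·M0+t = (+0.26248, +0.18573, +1.46248); u = 616.9·(+0.26248)/1.46248 + 315.6 = 426.3173, v = 590.1·(+0.18573)/1.46248 + 233.5 = 308.4421
M1: Pc = R·M1+t = (+0.46017, +0.15286, +1.37417); u = 616.9·(+0.46017)/1.37417 + 315.6 = 522.1807, v = 590.1·(+0.15286)/1.37417 + 233.5 = 299.1408
M2: Pc = R·M2+t = (+0.40432, -0.05333, +1.32592); u = 616.9·(+0.40432)/1.32592 + 315.6 = 503.7162, v = 590.1·(-0.05333)/1.32592 + 233.5 = 209.7640
M3: Pc = R·M3+t = (+0.20663, -0.02046, +1.41423); u = 616.9·(+0.20663)/1.41423 + 315.6 = 405.7355, v = 590.1·(-0.02046)/1.41423 + 233.5 = 224.9638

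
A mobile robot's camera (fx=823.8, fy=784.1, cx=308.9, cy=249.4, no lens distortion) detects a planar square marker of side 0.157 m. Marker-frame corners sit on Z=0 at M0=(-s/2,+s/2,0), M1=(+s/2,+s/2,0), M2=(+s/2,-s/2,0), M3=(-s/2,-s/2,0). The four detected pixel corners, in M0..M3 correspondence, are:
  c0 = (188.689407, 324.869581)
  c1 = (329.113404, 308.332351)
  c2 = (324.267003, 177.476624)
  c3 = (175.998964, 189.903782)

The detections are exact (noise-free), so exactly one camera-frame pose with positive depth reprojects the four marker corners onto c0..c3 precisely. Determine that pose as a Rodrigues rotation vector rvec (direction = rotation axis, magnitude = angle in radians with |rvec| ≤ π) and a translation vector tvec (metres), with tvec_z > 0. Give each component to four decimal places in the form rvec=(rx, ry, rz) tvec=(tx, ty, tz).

rvec=(0.2923, -0.2221, -0.0739) tvec=(-0.0569, 0.0026, 0.8846)

Intrinsics K: fx=823.8, fy=784.1, cx=308.9, cy=249.4
Marker side s = 0.157 m; corners in marker frame (Z=0):
  M0 = (-0.0785, +0.0785, 0)
  M1 = (+0.0785, +0.0785, 0)
  M2 = (+0.0785, -0.0785, 0)
  M3 = (-0.0785, -0.0785, 0)
Detected image corners:
  c0 = (188.689407, 324.869581) px
  c1 = (329.113404, 308.332351) px
  c2 = (324.267003, 177.476624) px
  c3 = (175.998964, 189.903782) px
Planar DLT: solve 8×8 A·h = b for H (H[2,2]=1):
  H  [+978.08771 +139.88341 +255.95230]
  H  [-34.26625 +929.36537 +251.74484]
  H  [+0.23314 +0.33196 +1.00000]
B = K⁻¹H; ‖b₁‖=1.130466, ‖b₂‖=1.130466; λ = 2/(‖b₁‖+‖b₂‖) = 0.884591, sign → tz>0 ⇒ λ=+0.884591
r₁ = λ·B[:,0] = (+0.97293,-0.10425,+0.20623); r₂ = λ·B[:,1] = (+0.04009,+0.95507,+0.29365)
r₃ = r₁×r₂ = (-0.22758,-0.27744,+0.93340); SVD([r₁ r₂ r₃]) → R = UVᵀ:
  R  [+0.97293 +0.04009 -0.22758]
  R  [-0.10425 +0.95507 -0.27744]
  R  [+0.20623 +0.29365 +0.93340]
t = (-0.05685, +0.00265, +0.88459) m
tr R = 2.861405; θ = arccos((tr R − 1)/2) = 0.374467 rad = 21.455°
axis k = ((R−Rᵀ)₃₂, (R−Rᵀ)₁₃, (R−Rᵀ)₂₁) / (2 sinθ) = (+0.780653, -0.592998, -0.197318)
rvec = θ·k = (+0.292329, -0.222058, -0.073889)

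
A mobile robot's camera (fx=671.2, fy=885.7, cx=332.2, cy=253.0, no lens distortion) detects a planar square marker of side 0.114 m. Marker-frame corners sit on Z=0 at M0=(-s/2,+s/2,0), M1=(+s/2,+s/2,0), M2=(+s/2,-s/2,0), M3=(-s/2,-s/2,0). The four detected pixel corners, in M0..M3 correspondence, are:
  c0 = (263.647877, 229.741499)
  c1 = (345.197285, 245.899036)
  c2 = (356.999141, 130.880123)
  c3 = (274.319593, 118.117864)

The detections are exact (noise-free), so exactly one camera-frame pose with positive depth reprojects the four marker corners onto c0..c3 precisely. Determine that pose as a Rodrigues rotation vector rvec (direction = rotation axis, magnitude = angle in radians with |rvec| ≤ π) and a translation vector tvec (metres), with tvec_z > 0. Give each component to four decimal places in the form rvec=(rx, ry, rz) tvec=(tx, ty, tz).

rvec=(0.0571, 0.2499, 0.1416) tvec=(-0.0301, -0.0717, 0.8862)

Intrinsics K: fx=671.2, fy=885.7, cx=332.2, cy=253.0
Marker side s = 0.114 m; corners in marker frame (Z=0):
  M0 = (-0.0570, +0.0570, 0)
  M1 = (+0.0570, +0.0570, 0)
  M2 = (+0.0570, -0.0570, 0)
  M3 = (-0.0570, -0.0570, 0)
Detected image corners:
  c0 = (263.647877, 229.741499) px
  c1 = (345.197285, 245.899036) px
  c2 = (356.999141, 130.880123) px
  c3 = (274.319593, 118.117864) px
Planar DLT: solve 8×8 A·h = b for H (H[2,2]=1):
  H  [+635.49802 -72.66211 +309.37435]
  H  [+77.37372 +1008.90622 +181.31600]
  H  [-0.27345 +0.08331 +1.00000]
B = K⁻¹H; ‖b₁‖=1.128362, ‖b₂‖=1.128362; λ = 2/(‖b₁‖+‖b₂‖) = 0.886240, sign → tz>0 ⇒ λ=+0.886240
r₁ = λ·B[:,0] = (+0.95904,+0.14665,-0.24234); r₂ = λ·B[:,1] = (-0.13248,+0.98843,+0.07383)
r₃ = r₁×r₂ = (+0.25037,-0.03870,+0.96738); SVD([r₁ r₂ r₃]) → R = UVᵀ:
  R  [+0.95904 -0.13248 +0.25037]
  R  [+0.14665 +0.98843 -0.03870]
  R  [-0.24234 +0.07383 +0.96738]
t = (-0.03014, -0.07173, +0.88624) m
tr R = 2.914853; θ = arccos((tr R − 1)/2) = 0.292845 rad = 16.779°
axis k = ((R−Rᵀ)₃₂, (R−Rᵀ)₁₃, (R−Rᵀ)₂₁) / (2 sinθ) = (+0.194909, +0.853390, +0.483462)
rvec = θ·k = (+0.057078, +0.249911, +0.141580)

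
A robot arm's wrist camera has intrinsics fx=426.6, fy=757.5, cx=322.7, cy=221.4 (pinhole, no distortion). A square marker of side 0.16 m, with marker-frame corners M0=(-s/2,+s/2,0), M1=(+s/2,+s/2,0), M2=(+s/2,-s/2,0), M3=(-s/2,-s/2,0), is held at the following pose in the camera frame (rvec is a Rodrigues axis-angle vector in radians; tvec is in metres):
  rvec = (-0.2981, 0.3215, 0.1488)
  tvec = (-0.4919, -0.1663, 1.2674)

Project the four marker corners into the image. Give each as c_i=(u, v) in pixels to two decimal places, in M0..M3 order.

c0=(127.56, 162.85) c1=(171.58, 169.89) c2=(186.95, 80.81) c3=(143.73, 77.60)

Intrinsics K: fx=426.6, fy=757.5, cx=322.7, cy=221.4
Marker side s = 0.16 m; corners in marker frame (Z=0):
  M0 = (-0.0800, +0.0800, 0)
  M1 = (+0.0800, +0.0800, 0)
  M2 = (+0.0800, -0.0800, 0)
  M3 = (-0.0800, -0.0800, 0)
rvec = (-0.2981, 0.3215, 0.1488), |rvec| = θ = 0.46300 rad = 26.528°
Rodrigues: sinθ=0.44663, 1−cosθ=0.10528; R = I + sinθ·[k]× + (1−cosθ)·[k]×²:
    [+0.93836 -0.19061 +0.28835]
    [+0.09647 +0.94548 +0.31106]
    [-0.33192 -0.26407 +0.90559]
t = (-0.4919, -0.1663, 1.2674) m
M0: Pc = R·M0+t = (-0.58222, -0.09838, +1.27283); u = 426.6·(-0.58222)/1.27283 + 322.7 = 127.5644, v = 757.5·(-0.09838)/1.27283 + 221.4 = 162.8515
M1: Pc = R·M1+t = (-0.43208, -0.08294, +1.21972); u = 426.6·(-0.43208)/1.21972 + 322.7 = 171.5791, v = 757.5·(-0.08294)/1.21972 + 221.4 = 169.8883
M2: Pc = R·M2+t = (-0.40158, -0.23422, +1.26197); u = 426.6·(-0.40158)/1.26197 + 322.7 = 186.9481, v = 757.5·(-0.23422)/1.26197 + 221.4 = 80.8086
M3: Pc = R·M3+t = (-0.55172, -0.24966, +1.31508); u = 426.6·(-0.55172)/1.31508 + 322.7 = 143.7269, v = 757.5·(-0.24966)/1.31508 + 221.4 = 77.5953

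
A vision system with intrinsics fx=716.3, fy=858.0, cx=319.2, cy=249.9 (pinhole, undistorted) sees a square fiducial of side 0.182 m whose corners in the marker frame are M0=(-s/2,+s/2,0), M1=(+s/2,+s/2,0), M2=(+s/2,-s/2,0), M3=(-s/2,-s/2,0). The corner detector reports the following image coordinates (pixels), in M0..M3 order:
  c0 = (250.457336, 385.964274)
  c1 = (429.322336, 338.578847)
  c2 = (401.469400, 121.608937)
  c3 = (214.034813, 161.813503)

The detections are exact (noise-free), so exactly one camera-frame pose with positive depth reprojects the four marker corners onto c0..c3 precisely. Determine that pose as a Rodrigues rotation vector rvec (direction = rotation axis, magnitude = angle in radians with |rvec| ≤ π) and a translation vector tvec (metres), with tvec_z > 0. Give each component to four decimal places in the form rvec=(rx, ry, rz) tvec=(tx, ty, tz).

Intrinsics K: fx=716.3, fy=858.0, cx=319.2, cy=249.9
Marker side s = 0.182 m; corners in marker frame (Z=0):
  M0 = (-0.0910, +0.0910, 0)
  M1 = (+0.0910, +0.0910, 0)
  M2 = (+0.0910, -0.0910, 0)
  M3 = (-0.0910, -0.0910, 0)
Detected image corners:
  c0 = (250.457336, 385.964274) px
  c1 = (429.322336, 338.578847) px
  c2 = (401.469400, 121.608937) px
  c3 = (214.034813, 161.813503) px
Planar DLT: solve 8×8 A·h = b for H (H[2,2]=1):
  H  [+1077.80102 +246.73008 +325.99149]
  H  [-185.03268 +1266.43030 +253.73737]
  H  [+0.22219 +0.21810 +1.00000]
B = K⁻¹H; ‖b₁‖=1.450472, ‖b₂‖=1.450472; λ = 2/(‖b₁‖+‖b₂‖) = 0.689431, sign → tz>0 ⇒ λ=+0.689431
r₁ = λ·B[:,0] = (+0.96911,-0.19330,+0.15319); r₂ = λ·B[:,1] = (+0.17047,+0.97382,+0.15036)
r₃ = r₁×r₂ = (-0.17824,-0.11961,+0.97669); SVD([r₁ r₂ r₃]) → R = UVᵀ:
  R  [+0.96911 +0.17047 -0.17824]
  R  [-0.19330 +0.97382 -0.11961]
  R  [+0.15319 +0.15036 +0.97669]
t = (+0.00654, +0.00308, +0.68943) m
tr R = 2.919621; θ = arccos((tr R − 1)/2) = 0.284470 rad = 16.299°
axis k = ((R−Rᵀ)₃₂, (R−Rᵀ)₁₃, (R−Rᵀ)₂₁) / (2 sinθ) = (+0.480976, -0.590469, -0.648081)
rvec = θ·k = (+0.136823, -0.167970, -0.184359)

rvec=(0.1368, -0.1680, -0.1844) tvec=(0.0065, 0.0031, 0.6894)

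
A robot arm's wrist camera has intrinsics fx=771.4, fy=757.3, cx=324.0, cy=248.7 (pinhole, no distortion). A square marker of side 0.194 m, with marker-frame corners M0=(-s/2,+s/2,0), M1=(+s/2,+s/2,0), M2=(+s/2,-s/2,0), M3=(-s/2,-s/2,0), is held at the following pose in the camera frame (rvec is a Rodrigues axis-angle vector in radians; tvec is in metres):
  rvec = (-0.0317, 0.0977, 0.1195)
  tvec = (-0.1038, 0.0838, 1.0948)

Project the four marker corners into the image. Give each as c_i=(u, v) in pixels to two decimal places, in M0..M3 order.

c0=(176.05, 364.62) c1=(310.00, 382.62) c2=(326.65, 247.96) c3=(193.02, 232.38)

Intrinsics K: fx=771.4, fy=757.3, cx=324.0, cy=248.7
Marker side s = 0.194 m; corners in marker frame (Z=0):
  M0 = (-0.0970, +0.0970, 0)
  M1 = (+0.0970, +0.0970, 0)
  M2 = (+0.0970, -0.0970, 0)
  M3 = (-0.0970, -0.0970, 0)
rvec = (-0.0317, 0.0977, 0.1195), |rvec| = θ = 0.15758 rad = 9.028°
Rodrigues: sinθ=0.15693, 1−cosθ=0.01239; R = I + sinθ·[k]× + (1−cosθ)·[k]×²:
    [+0.98811 -0.12055 +0.09541]
    [+0.11746 +0.99237 +0.03739]
    [-0.09919 -0.02574 +0.99474]
t = (-0.1038, 0.0838, 1.0948) m
M0: Pc = R·M0+t = (-0.21134, +0.16867, +1.10192); u = 771.4·(-0.21134)/1.10192 + 324.0 = 176.0516, v = 757.3·(+0.16867)/1.10192 + 248.7 = 364.6165
M1: Pc = R·M1+t = (-0.01965, +0.19145, +1.08268); u = 771.4·(-0.01965)/1.08268 + 324.0 = 310.0020, v = 757.3·(+0.19145)/1.08268 + 248.7 = 382.6156
M2: Pc = R·M2+t = (+0.00374, -0.00107, +1.08768); u = 771.4·(+0.00374)/1.08768 + 324.0 = 326.6527, v = 757.3·(-0.00107)/1.08768 + 248.7 = 247.9574
M3: Pc = R·M3+t = (-0.18795, -0.02385, +1.10692); u = 771.4·(-0.18795)/1.10692 + 324.0 = 193.0172, v = 757.3·(-0.02385)/1.10692 + 248.7 = 232.3803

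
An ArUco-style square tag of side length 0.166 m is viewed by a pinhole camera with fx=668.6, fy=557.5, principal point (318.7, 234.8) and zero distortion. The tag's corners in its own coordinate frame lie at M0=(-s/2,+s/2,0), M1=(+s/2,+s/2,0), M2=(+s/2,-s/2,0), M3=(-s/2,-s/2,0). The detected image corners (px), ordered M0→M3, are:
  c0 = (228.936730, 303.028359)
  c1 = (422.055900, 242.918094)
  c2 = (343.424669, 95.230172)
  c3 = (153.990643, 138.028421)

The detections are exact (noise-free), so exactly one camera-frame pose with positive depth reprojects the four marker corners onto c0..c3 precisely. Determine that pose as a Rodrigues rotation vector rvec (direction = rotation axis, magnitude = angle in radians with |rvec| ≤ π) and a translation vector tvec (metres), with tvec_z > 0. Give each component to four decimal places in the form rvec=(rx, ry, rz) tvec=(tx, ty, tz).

rvec=(-0.2370, -0.2645, -0.3613) tvec=(-0.0225, -0.0414, 0.5316)

Intrinsics K: fx=668.6, fy=557.5, cx=318.7, cy=234.8
Marker side s = 0.166 m; corners in marker frame (Z=0):
  M0 = (-0.0830, +0.0830, 0)
  M1 = (+0.0830, +0.0830, 0)
  M2 = (+0.0830, -0.0830, 0)
  M3 = (-0.0830, -0.0830, 0)
Detected image corners:
  c0 = (228.936730, 303.028359) px
  c1 = (422.055900, 242.918094) px
  c2 = (343.424669, 95.230172) px
  c3 = (153.990643, 138.028421) px
Planar DLT: solve 8×8 A·h = b for H (H[2,2]=1):
  H  [+1311.43125 +365.75104 +290.43078]
  H  [-200.29280 +873.37877 +191.41528]
  H  [+0.55546 -0.33905 +1.00000]
B = K⁻¹H; ‖b₁‖=1.881273, ‖b₂‖=1.881273; λ = 2/(‖b₁‖+‖b₂‖) = 0.531555, sign → tz>0 ⇒ λ=+0.531555
r₁ = λ·B[:,0] = (+0.90188,-0.31532,+0.29526); r₂ = λ·B[:,1] = (+0.37669,+0.90864,-0.18023)
r₃ = r₁×r₂ = (-0.21145,+0.27376,+0.93826); SVD([r₁ r₂ r₃]) → R = UVᵀ:
  R  [+0.90188 +0.37669 -0.21145]
  R  [-0.31532 +0.90864 +0.27376]
  R  [+0.29526 -0.18023 +0.93826]
t = (-0.02247, -0.04137, +0.53156) m
tr R = 2.748785; θ = arccos((tr R − 1)/2) = 0.506614 rad = 29.027°
axis k = ((R−Rᵀ)₃₂, (R−Rᵀ)₁₃, (R−Rᵀ)₂₁) / (2 sinθ) = (-0.467819, -0.522150, -0.713095)
rvec = θ·k = (-0.237004, -0.264529, -0.361264)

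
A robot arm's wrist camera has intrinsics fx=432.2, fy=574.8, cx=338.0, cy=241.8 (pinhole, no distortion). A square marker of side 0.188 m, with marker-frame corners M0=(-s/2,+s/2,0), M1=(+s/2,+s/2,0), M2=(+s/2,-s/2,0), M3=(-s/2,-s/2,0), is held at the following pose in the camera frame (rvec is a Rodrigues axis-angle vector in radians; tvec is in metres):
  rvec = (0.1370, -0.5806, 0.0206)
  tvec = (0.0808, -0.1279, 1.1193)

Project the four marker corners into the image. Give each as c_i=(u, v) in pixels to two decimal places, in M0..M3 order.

c0=(336.70, 224.24) c1=(394.27, 224.02) c2=(399.46, 131.31) c3=(341.13, 122.50)

Intrinsics K: fx=432.2, fy=574.8, cx=338.0, cy=241.8
Marker side s = 0.188 m; corners in marker frame (Z=0):
  M0 = (-0.0940, +0.0940, 0)
  M1 = (+0.0940, +0.0940, 0)
  M2 = (+0.0940, -0.0940, 0)
  M3 = (-0.0940, -0.0940, 0)
rvec = (0.1370, -0.5806, 0.0206), |rvec| = θ = 0.59690 rad = 34.200°
Rodrigues: sinθ=0.56208, 1−cosθ=0.17292; R = I + sinθ·[k]× + (1−cosθ)·[k]×²:
    [+0.83619 -0.05800 -0.54536]
    [-0.01921 +0.99068 -0.13481]
    [+0.54810 +0.12320 +0.82729]
t = (0.0808, -0.1279, 1.1193) m
M0: Pc = R·M0+t = (-0.00325, -0.03297, +1.07936); u = 432.2·(-0.00325)/1.07936 + 338.0 = 336.6969, v = 574.8·(-0.03297)/1.07936 + 241.8 = 224.2421
M1: Pc = R·M1+t = (+0.15395, -0.03658, +1.18240); u = 432.2·(+0.15395)/1.18240 + 338.0 = 394.2728, v = 574.8·(-0.03658)/1.18240 + 241.8 = 224.0169
M2: Pc = R·M2+t = (+0.16485, -0.22283, +1.15924); u = 432.2·(+0.16485)/1.15924 + 338.0 = 399.4627, v = 574.8·(-0.22283)/1.15924 + 241.8 = 131.3117
M3: Pc = R·M3+t = (+0.00765, -0.21922, +1.05620); u = 432.2·(+0.00765)/1.05620 + 338.0 = 341.1305, v = 574.8·(-0.21922)/1.05620 + 241.8 = 122.4974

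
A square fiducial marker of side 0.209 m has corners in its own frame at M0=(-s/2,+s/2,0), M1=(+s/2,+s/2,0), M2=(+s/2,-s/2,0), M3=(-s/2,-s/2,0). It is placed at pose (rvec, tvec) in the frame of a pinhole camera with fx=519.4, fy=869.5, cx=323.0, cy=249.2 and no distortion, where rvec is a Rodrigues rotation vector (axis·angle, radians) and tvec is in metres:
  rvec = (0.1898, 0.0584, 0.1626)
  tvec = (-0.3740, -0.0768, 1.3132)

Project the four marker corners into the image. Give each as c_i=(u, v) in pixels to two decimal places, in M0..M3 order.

c0=(131.52, 253.80) c1=(210.71, 276.57) c2=(220.29, 140.79) c3=(138.57, 118.23)

Intrinsics K: fx=519.4, fy=869.5, cx=323.0, cy=249.2
Marker side s = 0.209 m; corners in marker frame (Z=0):
  M0 = (-0.1045, +0.1045, 0)
  M1 = (+0.1045, +0.1045, 0)
  M2 = (+0.1045, -0.1045, 0)
  M3 = (-0.1045, -0.1045, 0)
rvec = (0.1898, 0.0584, 0.1626), |rvec| = θ = 0.25666 rad = 14.705°
Rodrigues: sinθ=0.25385, 1−cosθ=0.03276; R = I + sinθ·[k]× + (1−cosθ)·[k]×²:
    [+0.98516 -0.15531 +0.07311]
    [+0.16633 +0.96894 -0.18300]
    [-0.04241 +0.19244 +0.98039]
t = (-0.3740, -0.0768, 1.3132) m
M0: Pc = R·M0+t = (-0.49318, +0.00707, +1.33774); u = 519.4·(-0.49318)/1.33774 + 323.0 = 131.5155, v = 869.5·(+0.00707)/1.33774 + 249.2 = 253.7969
M1: Pc = R·M1+t = (-0.28728, +0.04184, +1.32888); u = 519.4·(-0.28728)/1.32888 + 323.0 = 210.7146, v = 869.5·(+0.04184)/1.32888 + 249.2 = 276.5737
M2: Pc = R·M2+t = (-0.25482, -0.16067, +1.28866); u = 519.4·(-0.25482)/1.28866 + 323.0 = 220.2929, v = 869.5·(-0.16067)/1.28866 + 249.2 = 140.7889
M3: Pc = R·M3+t = (-0.46072, -0.19544, +1.29752); u = 519.4·(-0.46072)/1.29752 + 323.0 = 138.5734, v = 869.5·(-0.19544)/1.29752 + 249.2 = 118.2338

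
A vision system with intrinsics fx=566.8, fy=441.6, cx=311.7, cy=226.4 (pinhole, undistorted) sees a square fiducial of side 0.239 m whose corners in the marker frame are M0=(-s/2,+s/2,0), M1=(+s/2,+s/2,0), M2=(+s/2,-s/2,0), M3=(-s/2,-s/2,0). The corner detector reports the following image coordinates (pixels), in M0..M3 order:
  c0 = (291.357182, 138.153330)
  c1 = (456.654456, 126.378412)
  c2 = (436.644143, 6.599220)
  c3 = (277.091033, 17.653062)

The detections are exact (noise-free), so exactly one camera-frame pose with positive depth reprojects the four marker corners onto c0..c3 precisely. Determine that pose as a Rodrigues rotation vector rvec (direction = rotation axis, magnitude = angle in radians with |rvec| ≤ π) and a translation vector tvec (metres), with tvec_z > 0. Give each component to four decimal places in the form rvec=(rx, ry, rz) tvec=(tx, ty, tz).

Intrinsics K: fx=566.8, fy=441.6, cx=311.7, cy=226.4
Marker side s = 0.239 m; corners in marker frame (Z=0):
  M0 = (-0.1195, +0.1195, 0)
  M1 = (+0.1195, +0.1195, 0)
  M2 = (+0.1195, -0.1195, 0)
  M3 = (-0.1195, -0.1195, 0)
Detected image corners:
  c0 = (291.357182, 138.153330) px
  c1 = (456.654456, 126.378412) px
  c2 = (436.644143, 6.599220) px
  c3 = (277.091033, 17.653062) px
Planar DLT: solve 8×8 A·h = b for H (H[2,2]=1):
  H  [+683.38872 +17.22788 +365.39021]
  H  [-46.94187 +491.90846 +71.11807]
  H  [+0.01094 -0.14913 +1.00000]
B = K⁻¹H; ‖b₁‖=1.204936, ‖b₂‖=1.204936; λ = 2/(‖b₁‖+‖b₂‖) = 0.829920, sign → tz>0 ⇒ λ=+0.829920
r₁ = λ·B[:,0] = (+0.99564,-0.09288,+0.00908); r₂ = λ·B[:,1] = (+0.09329,+0.98792,-0.12376)
r₃ = r₁×r₂ = (+0.00252,+0.12407,+0.99227); SVD([r₁ r₂ r₃]) → R = UVᵀ:
  R  [+0.99564 +0.09329 +0.00252]
  R  [-0.09288 +0.98792 +0.12407]
  R  [+0.00908 -0.12376 +0.99227]
t = (+0.07861, -0.29183, +0.82992) m
tr R = 2.975824; θ = arccos((tr R − 1)/2) = 0.155644 rad = 8.918°
axis k = ((R−Rᵀ)₃₂, (R−Rᵀ)₁₃, (R−Rᵀ)₂₁) / (2 sinθ) = (-0.799373, -0.021165, -0.600462)
rvec = θ·k = (-0.124418, -0.003294, -0.093458)

rvec=(-0.1244, -0.0033, -0.0935) tvec=(0.0786, -0.2918, 0.8299)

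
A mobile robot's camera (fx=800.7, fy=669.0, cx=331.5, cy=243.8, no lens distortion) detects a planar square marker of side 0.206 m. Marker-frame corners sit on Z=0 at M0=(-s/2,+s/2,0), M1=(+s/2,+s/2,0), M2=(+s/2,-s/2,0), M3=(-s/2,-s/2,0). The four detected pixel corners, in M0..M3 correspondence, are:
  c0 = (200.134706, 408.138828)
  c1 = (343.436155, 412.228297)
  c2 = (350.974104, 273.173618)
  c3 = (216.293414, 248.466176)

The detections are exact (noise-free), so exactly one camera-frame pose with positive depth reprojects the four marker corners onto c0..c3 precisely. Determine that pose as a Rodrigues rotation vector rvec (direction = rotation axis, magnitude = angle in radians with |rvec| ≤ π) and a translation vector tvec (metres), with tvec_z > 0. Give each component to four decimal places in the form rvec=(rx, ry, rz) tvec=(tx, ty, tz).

rvec=(-0.1987, -0.7266, 0.1311) tvec=(-0.0566, 0.1257, 0.9309)

Intrinsics K: fx=800.7, fy=669.0, cx=331.5, cy=243.8
Marker side s = 0.206 m; corners in marker frame (Z=0):
  M0 = (-0.1030, +0.1030, 0)
  M1 = (+0.1030, +0.1030, 0)
  M2 = (+0.1030, -0.1030, 0)
  M3 = (-0.1030, -0.1030, 0)
Detected image corners:
  c0 = (200.134706, 408.138828) px
  c1 = (343.436155, 412.228297) px
  c2 = (350.974104, 273.173618) px
  c3 = (216.293414, 248.466176) px
Planar DLT: solve 8×8 A·h = b for H (H[2,2]=1):
  H  [+866.76102 -123.22078 +282.82075]
  H  [+303.78534 +640.30874 +334.15458]
  H  [+0.69342 -0.24198 +1.00000]
B = K⁻¹H; ‖b₁‖=1.074281, ‖b₂‖=1.074281; λ = 2/(‖b₁‖+‖b₂‖) = 0.930855, sign → tz>0 ⇒ λ=+0.930855
r₁ = λ·B[:,0] = (+0.74042,+0.18747,+0.64547); r₂ = λ·B[:,1] = (-0.05000,+0.97302,-0.22524)
r₃ = r₁×r₂ = (-0.67028,+0.13450,+0.72982); SVD([r₁ r₂ r₃]) → R = UVᵀ:
  R  [+0.74042 -0.05000 -0.67028]
  R  [+0.18747 +0.97302 +0.13450]
  R  [+0.64547 -0.22524 +0.72982]
t = (-0.05659, +0.12572, +0.93086) m
tr R = 2.443256; θ = arccos((tr R − 1)/2) = 0.764645 rad = 43.811°
axis k = ((R−Rᵀ)₃₂, (R−Rᵀ)₁₃, (R−Rᵀ)₂₁) / (2 sinθ) = (-0.259829, -0.950302, +0.171507)
rvec = θ·k = (-0.198677, -0.726644, +0.131142)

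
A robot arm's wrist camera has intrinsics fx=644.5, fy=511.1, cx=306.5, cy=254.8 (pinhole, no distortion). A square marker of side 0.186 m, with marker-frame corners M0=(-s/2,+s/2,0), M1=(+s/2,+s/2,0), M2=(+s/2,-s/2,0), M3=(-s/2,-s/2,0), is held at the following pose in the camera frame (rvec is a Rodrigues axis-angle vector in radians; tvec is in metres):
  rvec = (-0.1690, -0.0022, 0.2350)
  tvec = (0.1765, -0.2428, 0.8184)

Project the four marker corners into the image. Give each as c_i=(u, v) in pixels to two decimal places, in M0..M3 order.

c0=(358.18, 143.47) c1=(503.91, 170.54) c2=(529.89, 64.21) c3=(389.48, 38.57)

Intrinsics K: fx=644.5, fy=511.1, cx=306.5, cy=254.8
Marker side s = 0.186 m; corners in marker frame (Z=0):
  M0 = (-0.0930, +0.0930, 0)
  M1 = (+0.0930, +0.0930, 0)
  M2 = (+0.0930, -0.0930, 0)
  M3 = (-0.0930, -0.0930, 0)
rvec = (-0.1690, -0.0022, 0.2350), |rvec| = θ = 0.28947 rad = 16.585°
Rodrigues: sinθ=0.28544, 1−cosθ=0.04160; R = I + sinθ·[k]× + (1−cosθ)·[k]×²:
    [+0.97258 -0.23155 -0.02189]
    [+0.23192 +0.95840 +0.16639]
    [-0.01755 -0.16691 +0.98582]
t = (0.1765, -0.2428, 0.8184) m
M0: Pc = R·M0+t = (+0.06452, -0.17524, +0.80451); u = 644.5·(+0.06452)/0.80451 + 306.5 = 358.1847, v = 511.1·(-0.17524)/0.80451 + 254.8 = 143.4729
M1: Pc = R·M1+t = (+0.24542, -0.13210, +0.80125); u = 644.5·(+0.24542)/0.80125 + 306.5 = 503.9057, v = 511.1·(-0.13210)/0.80125 + 254.8 = 170.5354
M2: Pc = R·M2+t = (+0.28848, -0.31036, +0.83229); u = 644.5·(+0.28848)/0.83229 + 306.5 = 529.8929, v = 511.1·(-0.31036)/0.83229 + 254.8 = 64.2097
M3: Pc = R·M3+t = (+0.10758, -0.35350, +0.83555); u = 644.5·(+0.10758)/0.83555 + 306.5 = 389.4844, v = 511.1·(-0.35350)/0.83555 + 254.8 = 38.5681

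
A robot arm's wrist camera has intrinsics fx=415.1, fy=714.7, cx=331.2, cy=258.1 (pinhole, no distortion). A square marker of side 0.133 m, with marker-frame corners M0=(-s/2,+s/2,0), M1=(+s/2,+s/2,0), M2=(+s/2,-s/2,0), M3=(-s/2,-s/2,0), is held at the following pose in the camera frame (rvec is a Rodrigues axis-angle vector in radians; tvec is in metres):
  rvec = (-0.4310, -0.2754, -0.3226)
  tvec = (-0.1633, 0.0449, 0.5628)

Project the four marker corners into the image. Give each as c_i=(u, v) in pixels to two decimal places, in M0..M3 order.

c0=(170.62, 421.76) c1=(272.98, 367.41) c2=(244.85, 224.52) c3=(149.06, 263.27)

Intrinsics K: fx=415.1, fy=714.7, cx=331.2, cy=258.1
Marker side s = 0.133 m; corners in marker frame (Z=0):
  M0 = (-0.0665, +0.0665, 0)
  M1 = (+0.0665, +0.0665, 0)
  M2 = (+0.0665, -0.0665, 0)
  M3 = (-0.0665, -0.0665, 0)
rvec = (-0.4310, -0.2754, -0.3226), |rvec| = θ = 0.60471 rad = 34.647°
Rodrigues: sinθ=0.56853, 1−cosθ=0.17733; R = I + sinθ·[k]× + (1−cosθ)·[k]×²:
    [+0.91275 +0.36086 -0.19149]
    [-0.24573 +0.85945 +0.44829]
    [+0.32635 -0.36212 +0.87313]
t = (-0.1633, 0.0449, 0.5628) m
M0: Pc = R·M0+t = (-0.20000, +0.11839, +0.51702); u = 415.1·(-0.20000)/0.51702 + 331.2 = 170.6242, v = 714.7·(+0.11839)/0.51702 + 258.1 = 421.7630
M1: Pc = R·M1+t = (-0.07861, +0.08571, +0.56042); u = 415.1·(-0.07861)/0.56042 + 331.2 = 272.9777, v = 714.7·(+0.08571)/0.56042 + 258.1 = 367.4077
M2: Pc = R·M2+t = (-0.12660, -0.02859, +0.60858); u = 415.1·(-0.12660)/0.60858 + 331.2 = 244.8498, v = 714.7·(-0.02859)/0.60858 + 258.1 = 224.5196
M3: Pc = R·M3+t = (-0.24799, +0.00409, +0.56518); u = 415.1·(-0.24799)/0.56518 + 331.2 = 149.0583, v = 714.7·(+0.00409)/0.56518 + 258.1 = 263.2696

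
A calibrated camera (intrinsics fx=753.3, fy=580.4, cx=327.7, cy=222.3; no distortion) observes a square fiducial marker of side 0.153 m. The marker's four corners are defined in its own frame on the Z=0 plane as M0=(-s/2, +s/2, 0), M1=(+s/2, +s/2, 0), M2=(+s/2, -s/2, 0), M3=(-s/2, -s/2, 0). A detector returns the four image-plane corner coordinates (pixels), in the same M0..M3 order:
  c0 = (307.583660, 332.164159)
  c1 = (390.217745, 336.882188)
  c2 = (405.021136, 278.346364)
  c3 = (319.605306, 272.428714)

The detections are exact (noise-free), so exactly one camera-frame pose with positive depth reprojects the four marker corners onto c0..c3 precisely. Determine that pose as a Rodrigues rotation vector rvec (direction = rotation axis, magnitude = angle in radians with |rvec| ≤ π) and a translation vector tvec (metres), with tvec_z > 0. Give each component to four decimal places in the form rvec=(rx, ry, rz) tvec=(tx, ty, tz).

Intrinsics K: fx=753.3, fy=580.4, cx=327.7, cy=222.3
Marker side s = 0.153 m; corners in marker frame (Z=0):
  M0 = (-0.0765, +0.0765, 0)
  M1 = (+0.0765, +0.0765, 0)
  M2 = (+0.0765, -0.0765, 0)
  M3 = (-0.0765, -0.0765, 0)
Detected image corners:
  c0 = (307.583660, 332.164159) px
  c1 = (390.217745, 336.882188) px
  c2 = (405.021136, 278.346364) px
  c3 = (319.605306, 272.428714) px
Planar DLT: solve 8×8 A·h = b for H (H[2,2]=1):
  H  [+588.68020 -4.46397 +355.84527]
  H  [+68.69812 +457.88934 +305.50775]
  H  [+0.11153 +0.23418 +1.00000]
B = K⁻¹H; ‖b₁‖=0.745237, ‖b₂‖=0.745237; λ = 2/(‖b₁‖+‖b₂‖) = 1.341854, sign → tz>0 ⇒ λ=+1.341854
r₁ = λ·B[:,0] = (+0.98351,+0.10151,+0.14966); r₂ = λ·B[:,1] = (-0.14465,+0.93826,+0.31424)
r₃ = r₁×r₂ = (-0.10852,-0.33071,+0.93747); SVD([r₁ r₂ r₃]) → R = UVᵀ:
  R  [+0.98351 -0.14465 -0.10852]
  R  [+0.10151 +0.93826 -0.33071]
  R  [+0.14966 +0.31424 +0.93747]
t = (+0.05014, +0.19237, +1.34185) m
tr R = 2.859246; θ = arccos((tr R − 1)/2) = 0.377407 rad = 21.624°
axis k = ((R−Rᵀ)₃₂, (R−Rᵀ)₁₃, (R−Rᵀ)₂₁) / (2 sinθ) = (+0.875069, -0.350291, +0.333990)
rvec = θ·k = (+0.330258, -0.132203, +0.126050)

rvec=(0.3303, -0.1322, 0.1261) tvec=(0.0501, 0.1924, 1.3419)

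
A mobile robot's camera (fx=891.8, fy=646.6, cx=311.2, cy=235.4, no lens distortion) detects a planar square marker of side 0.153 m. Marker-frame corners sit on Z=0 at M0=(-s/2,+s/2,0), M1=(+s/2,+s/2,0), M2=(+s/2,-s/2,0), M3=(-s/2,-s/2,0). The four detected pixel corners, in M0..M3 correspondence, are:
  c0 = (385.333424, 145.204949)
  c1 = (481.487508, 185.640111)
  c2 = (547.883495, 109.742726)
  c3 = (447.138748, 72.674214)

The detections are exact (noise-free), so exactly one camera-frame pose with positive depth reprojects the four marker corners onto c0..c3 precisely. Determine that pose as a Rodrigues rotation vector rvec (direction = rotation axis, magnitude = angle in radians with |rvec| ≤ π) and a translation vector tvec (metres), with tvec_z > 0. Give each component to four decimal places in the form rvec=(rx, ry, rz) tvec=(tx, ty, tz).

rvec=(-0.0194, 0.4198, 0.5650) tvec=(0.1971, -0.1910, 1.1505)

Intrinsics K: fx=891.8, fy=646.6, cx=311.2, cy=235.4
Marker side s = 0.153 m; corners in marker frame (Z=0):
  M0 = (-0.0765, +0.0765, 0)
  M1 = (+0.0765, +0.0765, 0)
  M2 = (+0.0765, -0.0765, 0)
  M3 = (-0.0765, -0.0765, 0)
Detected image corners:
  c0 = (385.333424, 145.204949) px
  c1 = (481.487508, 185.640111) px
  c2 = (547.883495, 109.742726) px
  c3 = (447.138748, 72.674214) px
Planar DLT: solve 8×8 A·h = b for H (H[2,2]=1):
  H  [+485.09315 -379.76115 +463.97592]
  H  [+209.71882 +495.47115 +128.04816]
  H  [-0.34003 +0.08337 +1.00000]
B = K⁻¹H; ‖b₁‖=0.869189, ‖b₂‖=0.869189; λ = 2/(‖b₁‖+‖b₂‖) = 1.150498, sign → tz>0 ⇒ λ=+1.150498
r₁ = λ·B[:,0] = (+0.76233,+0.51558,-0.39121); r₂ = λ·B[:,1] = (-0.52340,+0.84667,+0.09592)
r₃ = r₁×r₂ = (+0.38068,+0.13163,+0.91529); SVD([r₁ r₂ r₃]) → R = UVᵀ:
  R  [+0.76233 -0.52340 +0.38068]
  R  [+0.51558 +0.84667 +0.13163]
  R  [-0.39121 +0.09592 +0.91529]
t = (+0.19709, -0.19101, +1.15050) m
tr R = 2.524289; θ = arccos((tr R − 1)/2) = 0.704177 rad = 40.346°
axis k = ((R−Rᵀ)₃₂, (R−Rᵀ)₁₃, (R−Rᵀ)₂₁) / (2 sinθ) = (-0.027580, +0.596135, +0.802410)
rvec = θ·k = (-0.019421, +0.419785, +0.565039)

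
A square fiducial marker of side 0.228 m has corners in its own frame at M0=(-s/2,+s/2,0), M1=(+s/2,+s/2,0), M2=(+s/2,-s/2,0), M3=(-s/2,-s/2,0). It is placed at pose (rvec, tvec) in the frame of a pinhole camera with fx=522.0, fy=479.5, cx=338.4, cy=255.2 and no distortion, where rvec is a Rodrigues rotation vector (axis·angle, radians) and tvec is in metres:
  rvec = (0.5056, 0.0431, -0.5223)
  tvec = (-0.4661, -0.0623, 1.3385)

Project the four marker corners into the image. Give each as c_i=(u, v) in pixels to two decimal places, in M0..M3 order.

Intrinsics K: fx=522.0, fy=479.5, cx=338.4, cy=255.2
Marker side s = 0.228 m; corners in marker frame (Z=0):
  M0 = (-0.1140, +0.1140, 0)
  M1 = (+0.1140, +0.1140, 0)
  M2 = (+0.1140, -0.1140, 0)
  M3 = (-0.1140, -0.1140, 0)
rvec = (0.5056, 0.0431, -0.5223), |rvec| = θ = 0.72821 rad = 41.723°
Rodrigues: sinθ=0.66553, 1−cosθ=0.25363; R = I + sinθ·[k]× + (1−cosθ)·[k]×²:
    [+0.86863 +0.48777 -0.08691]
    [-0.46692 +0.74726 -0.47285]
    [-0.16570 +0.45132 +0.87685]
t = (-0.4661, -0.0623, 1.3385) m
M0: Pc = R·M0+t = (-0.50952, +0.07612, +1.40884); u = 522.0·(-0.50952)/1.40884 + 338.4 = 149.6143, v = 479.5·(+0.07612)/1.40884 + 255.2 = 281.1064
M1: Pc = R·M1+t = (-0.31147, -0.03034, +1.37106); u = 522.0·(-0.31147)/1.37106 + 338.4 = 219.8150, v = 479.5·(-0.03034)/1.37106 + 255.2 = 244.5885
M2: Pc = R·M2+t = (-0.42268, -0.20072, +1.26816); u = 522.0·(-0.42268)/1.26816 + 338.4 = 164.4160, v = 479.5·(-0.20072)/1.26816 + 255.2 = 179.3077
M3: Pc = R·M3+t = (-0.62073, -0.09426, +1.30594); u = 522.0·(-0.62073)/1.30594 + 338.4 = 90.2865, v = 479.5·(-0.09426)/1.30594 + 255.2 = 220.5914

c0=(149.61, 281.11) c1=(219.81, 244.59) c2=(164.42, 179.31) c3=(90.29, 220.59)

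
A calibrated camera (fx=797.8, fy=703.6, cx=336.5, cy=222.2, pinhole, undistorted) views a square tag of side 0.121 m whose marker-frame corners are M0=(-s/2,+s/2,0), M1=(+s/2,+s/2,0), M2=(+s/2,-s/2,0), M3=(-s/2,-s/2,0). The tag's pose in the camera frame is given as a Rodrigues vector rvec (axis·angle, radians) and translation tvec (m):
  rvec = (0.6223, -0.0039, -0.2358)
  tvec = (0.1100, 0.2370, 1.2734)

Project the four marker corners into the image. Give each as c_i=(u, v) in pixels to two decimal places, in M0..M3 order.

Intrinsics K: fx=797.8, fy=703.6, cx=336.5, cy=222.2
Marker side s = 0.121 m; corners in marker frame (Z=0):
  M0 = (-0.0605, +0.0605, 0)
  M1 = (+0.0605, +0.0605, 0)
  M2 = (+0.0605, -0.0605, 0)
  M3 = (-0.0605, -0.0605, 0)
rvec = (0.6223, -0.0039, -0.2358), |rvec| = θ = 0.66549 rad = 38.130°
Rodrigues: sinθ=0.61744, 1−cosθ=0.21338; R = I + sinθ·[k]× + (1−cosθ)·[k]×²:
    [+0.97320 +0.21761 -0.07432]
    [-0.21995 +0.78662 -0.57693]
    [-0.06708 +0.57782 +0.81341]
t = (0.1100, 0.2370, 1.2734) m
M0: Pc = R·M0+t = (+0.06429, +0.29790, +1.31242); u = 797.8·(+0.06429)/1.31242 + 336.5 = 375.5789, v = 703.6·(+0.29790)/1.31242 + 222.2 = 381.9059
M1: Pc = R·M1+t = (+0.18204, +0.27128, +1.30430); u = 797.8·(+0.18204)/1.30430 + 336.5 = 447.8507, v = 703.6·(+0.27128)/1.30430 + 222.2 = 368.5432
M2: Pc = R·M2+t = (+0.15571, +0.17610, +1.23438); u = 797.8·(+0.15571)/1.23438 + 336.5 = 437.1399, v = 703.6·(+0.17610)/1.23438 + 222.2 = 322.5787
M3: Pc = R·M3+t = (+0.03796, +0.20272, +1.24250); u = 797.8·(+0.03796)/1.24250 + 336.5 = 360.8713, v = 703.6·(+0.20272)/1.24250 + 222.2 = 336.9935

c0=(375.58, 381.91) c1=(447.85, 368.54) c2=(437.14, 322.58) c3=(360.87, 336.99)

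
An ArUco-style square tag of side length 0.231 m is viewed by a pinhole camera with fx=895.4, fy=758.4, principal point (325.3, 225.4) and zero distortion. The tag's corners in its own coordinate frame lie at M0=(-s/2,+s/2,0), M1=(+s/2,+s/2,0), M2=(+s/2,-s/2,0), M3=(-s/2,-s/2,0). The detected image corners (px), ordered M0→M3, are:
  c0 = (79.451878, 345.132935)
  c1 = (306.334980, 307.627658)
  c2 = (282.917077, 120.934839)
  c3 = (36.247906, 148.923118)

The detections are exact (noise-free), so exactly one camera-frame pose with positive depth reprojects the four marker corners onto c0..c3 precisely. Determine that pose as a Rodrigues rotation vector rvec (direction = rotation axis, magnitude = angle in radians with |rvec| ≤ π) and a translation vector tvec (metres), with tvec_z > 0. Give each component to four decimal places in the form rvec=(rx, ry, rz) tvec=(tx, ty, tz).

Intrinsics K: fx=895.4, fy=758.4, cx=325.3, cy=225.4
Marker side s = 0.231 m; corners in marker frame (Z=0):
  M0 = (-0.1155, +0.1155, 0)
  M1 = (+0.1155, +0.1155, 0)
  M2 = (+0.1155, -0.1155, 0)
  M3 = (-0.1155, -0.1155, 0)
Detected image corners:
  c0 = (79.451878, 345.132935) px
  c1 = (306.334980, 307.627658) px
  c2 = (282.917077, 120.934839) px
  c3 = (36.247906, 148.923118) px
Planar DLT: solve 8×8 A·h = b for H (H[2,2]=1):
  H  [+1071.08653 +199.91085 +180.56021]
  H  [-80.12543 +902.80982 +233.72176]
  H  [+0.27056 +0.32369 +1.00000]
B = K⁻¹H; ‖b₁‖=1.145967, ‖b₂‖=1.145967; λ = 2/(‖b₁‖+‖b₂‖) = 0.872626, sign → tz>0 ⇒ λ=+0.872626
r₁ = λ·B[:,0] = (+0.95807,-0.16236,+0.23610); r₂ = λ·B[:,1] = (+0.09221,+0.95484,+0.28246)
r₃ = r₁×r₂ = (-0.27129,-0.24884,+0.92977); SVD([r₁ r₂ r₃]) → R = UVᵀ:
  R  [+0.95807 +0.09221 -0.27129]
  R  [-0.16236 +0.95484 -0.24884]
  R  [+0.23610 +0.28246 +0.92977]
t = (-0.14106, +0.00958, +0.87263) m
tr R = 2.842679; θ = arccos((tr R − 1)/2) = 0.399284 rad = 22.877°
axis k = ((R−Rᵀ)₃₂, (R−Rᵀ)₁₃, (R−Rᵀ)₂₁) / (2 sinθ) = (+0.683331, -0.652578, -0.327415)
rvec = θ·k = (+0.272843, -0.260564, -0.130732)

rvec=(0.2728, -0.2606, -0.1307) tvec=(-0.1411, 0.0096, 0.8726)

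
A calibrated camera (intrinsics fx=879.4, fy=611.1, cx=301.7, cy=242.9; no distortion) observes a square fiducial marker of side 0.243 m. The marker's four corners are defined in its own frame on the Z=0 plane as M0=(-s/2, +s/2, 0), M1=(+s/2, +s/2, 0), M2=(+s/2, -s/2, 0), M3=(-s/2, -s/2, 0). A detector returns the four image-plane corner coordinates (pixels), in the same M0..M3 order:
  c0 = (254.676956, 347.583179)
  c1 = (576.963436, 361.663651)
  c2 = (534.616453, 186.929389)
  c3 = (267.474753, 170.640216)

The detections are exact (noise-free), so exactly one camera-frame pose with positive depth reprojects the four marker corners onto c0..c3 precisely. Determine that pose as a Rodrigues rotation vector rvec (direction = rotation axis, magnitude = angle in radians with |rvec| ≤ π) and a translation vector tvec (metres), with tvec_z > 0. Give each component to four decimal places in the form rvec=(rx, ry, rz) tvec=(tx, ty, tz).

Intrinsics K: fx=879.4, fy=611.1, cx=301.7, cy=242.9
Marker side s = 0.243 m; corners in marker frame (Z=0):
  M0 = (-0.1215, +0.1215, 0)
  M1 = (+0.1215, +0.1215, 0)
  M2 = (+0.1215, -0.1215, 0)
  M3 = (-0.1215, -0.1215, 0)
Detected image corners:
  c0 = (254.676956, 347.583179) px
  c1 = (576.963436, 361.663651) px
  c2 = (534.616453, 186.929389) px
  c3 = (267.474753, 170.640216) px
Planar DLT: solve 8×8 A·h = b for H (H[2,2]=1):
  H  [+1250.59886 -254.49128 +409.86163]
  H  [+94.57539 +516.59783 +258.52463]
  H  [+0.11870 -0.77596 +1.00000]
B = K⁻¹H; ‖b₁‖=1.390640, ‖b₂‖=1.390640; λ = 2/(‖b₁‖+‖b₂‖) = 0.719094, sign → tz>0 ⇒ λ=+0.719094
r₁ = λ·B[:,0] = (+0.99334,+0.07736,+0.08536); r₂ = λ·B[:,1] = (-0.01667,+0.82968,-0.55799)
r₃ = r₁×r₂ = (-0.11399,+0.55285,+0.82545); SVD([r₁ r₂ r₃]) → R = UVᵀ:
  R  [+0.99334 -0.01667 -0.11399]
  R  [+0.07736 +0.82968 +0.55285]
  R  [+0.08536 -0.55799 +0.82545]
t = (+0.08844, +0.01839, +0.71909) m
tr R = 2.648470; θ = arccos((tr R − 1)/2) = 0.601947 rad = 34.489°
axis k = ((R−Rᵀ)₃₂, (R−Rᵀ)₁₃, (R−Rᵀ)₂₁) / (2 sinθ) = (-0.980879, -0.176020, +0.083028)
rvec = θ·k = (-0.590437, -0.105955, +0.049978)

rvec=(-0.5904, -0.1060, 0.0500) tvec=(0.0884, 0.0184, 0.7191)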